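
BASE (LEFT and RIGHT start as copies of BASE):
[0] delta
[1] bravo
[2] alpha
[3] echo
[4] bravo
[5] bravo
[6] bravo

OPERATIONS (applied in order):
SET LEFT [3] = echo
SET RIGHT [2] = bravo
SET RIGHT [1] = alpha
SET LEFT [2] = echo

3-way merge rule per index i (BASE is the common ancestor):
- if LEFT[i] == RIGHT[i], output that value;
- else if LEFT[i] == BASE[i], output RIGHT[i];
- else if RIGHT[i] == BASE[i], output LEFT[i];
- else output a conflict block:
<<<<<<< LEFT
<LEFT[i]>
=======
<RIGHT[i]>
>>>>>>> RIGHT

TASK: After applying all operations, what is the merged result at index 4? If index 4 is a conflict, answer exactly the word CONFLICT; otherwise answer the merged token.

Final LEFT:  [delta, bravo, echo, echo, bravo, bravo, bravo]
Final RIGHT: [delta, alpha, bravo, echo, bravo, bravo, bravo]
i=0: L=delta R=delta -> agree -> delta
i=1: L=bravo=BASE, R=alpha -> take RIGHT -> alpha
i=2: BASE=alpha L=echo R=bravo all differ -> CONFLICT
i=3: L=echo R=echo -> agree -> echo
i=4: L=bravo R=bravo -> agree -> bravo
i=5: L=bravo R=bravo -> agree -> bravo
i=6: L=bravo R=bravo -> agree -> bravo
Index 4 -> bravo

Answer: bravo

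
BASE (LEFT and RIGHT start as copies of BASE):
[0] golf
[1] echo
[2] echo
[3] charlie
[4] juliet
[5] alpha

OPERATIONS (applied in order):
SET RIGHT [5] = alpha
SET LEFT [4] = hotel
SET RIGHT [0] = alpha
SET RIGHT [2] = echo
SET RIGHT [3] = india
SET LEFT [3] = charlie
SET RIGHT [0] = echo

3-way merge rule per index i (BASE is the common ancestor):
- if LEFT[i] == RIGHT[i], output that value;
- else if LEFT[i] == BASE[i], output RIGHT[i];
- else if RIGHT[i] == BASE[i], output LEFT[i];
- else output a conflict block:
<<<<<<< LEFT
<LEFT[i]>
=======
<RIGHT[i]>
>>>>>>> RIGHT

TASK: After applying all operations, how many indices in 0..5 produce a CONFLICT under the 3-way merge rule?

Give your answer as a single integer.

Final LEFT:  [golf, echo, echo, charlie, hotel, alpha]
Final RIGHT: [echo, echo, echo, india, juliet, alpha]
i=0: L=golf=BASE, R=echo -> take RIGHT -> echo
i=1: L=echo R=echo -> agree -> echo
i=2: L=echo R=echo -> agree -> echo
i=3: L=charlie=BASE, R=india -> take RIGHT -> india
i=4: L=hotel, R=juliet=BASE -> take LEFT -> hotel
i=5: L=alpha R=alpha -> agree -> alpha
Conflict count: 0

Answer: 0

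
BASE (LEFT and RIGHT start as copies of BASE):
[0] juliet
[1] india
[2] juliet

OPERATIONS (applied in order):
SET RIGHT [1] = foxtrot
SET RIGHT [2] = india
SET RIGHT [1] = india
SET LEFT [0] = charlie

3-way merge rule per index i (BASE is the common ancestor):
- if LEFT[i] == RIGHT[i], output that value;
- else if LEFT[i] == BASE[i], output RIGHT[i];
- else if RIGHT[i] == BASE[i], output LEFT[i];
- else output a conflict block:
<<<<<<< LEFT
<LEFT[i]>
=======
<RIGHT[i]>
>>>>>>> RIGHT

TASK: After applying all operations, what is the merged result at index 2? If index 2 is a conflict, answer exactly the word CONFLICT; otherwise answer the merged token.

Final LEFT:  [charlie, india, juliet]
Final RIGHT: [juliet, india, india]
i=0: L=charlie, R=juliet=BASE -> take LEFT -> charlie
i=1: L=india R=india -> agree -> india
i=2: L=juliet=BASE, R=india -> take RIGHT -> india
Index 2 -> india

Answer: india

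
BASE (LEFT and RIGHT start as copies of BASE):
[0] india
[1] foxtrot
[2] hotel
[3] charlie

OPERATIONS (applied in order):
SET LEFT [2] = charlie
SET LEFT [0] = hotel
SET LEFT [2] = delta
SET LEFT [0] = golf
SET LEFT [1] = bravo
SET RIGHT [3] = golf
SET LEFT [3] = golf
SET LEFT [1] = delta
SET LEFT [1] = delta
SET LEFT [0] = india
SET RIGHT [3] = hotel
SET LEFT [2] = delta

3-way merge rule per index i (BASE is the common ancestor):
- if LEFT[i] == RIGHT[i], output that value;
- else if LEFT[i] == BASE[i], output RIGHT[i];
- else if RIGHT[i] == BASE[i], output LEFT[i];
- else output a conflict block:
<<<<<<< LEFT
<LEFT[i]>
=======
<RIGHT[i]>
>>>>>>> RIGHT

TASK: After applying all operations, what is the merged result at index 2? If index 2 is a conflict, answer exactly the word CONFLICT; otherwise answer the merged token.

Final LEFT:  [india, delta, delta, golf]
Final RIGHT: [india, foxtrot, hotel, hotel]
i=0: L=india R=india -> agree -> india
i=1: L=delta, R=foxtrot=BASE -> take LEFT -> delta
i=2: L=delta, R=hotel=BASE -> take LEFT -> delta
i=3: BASE=charlie L=golf R=hotel all differ -> CONFLICT
Index 2 -> delta

Answer: delta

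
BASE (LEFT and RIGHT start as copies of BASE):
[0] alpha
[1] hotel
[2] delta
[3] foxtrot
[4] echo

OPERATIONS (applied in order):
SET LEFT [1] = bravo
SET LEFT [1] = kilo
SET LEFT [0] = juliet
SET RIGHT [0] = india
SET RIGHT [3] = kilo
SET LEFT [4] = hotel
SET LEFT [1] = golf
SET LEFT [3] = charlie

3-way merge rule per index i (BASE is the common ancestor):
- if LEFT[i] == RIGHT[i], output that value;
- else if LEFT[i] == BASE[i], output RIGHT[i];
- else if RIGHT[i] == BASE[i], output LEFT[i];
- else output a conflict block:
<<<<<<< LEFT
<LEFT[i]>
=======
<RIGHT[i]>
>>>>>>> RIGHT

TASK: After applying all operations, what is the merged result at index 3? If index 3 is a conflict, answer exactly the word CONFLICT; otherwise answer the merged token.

Final LEFT:  [juliet, golf, delta, charlie, hotel]
Final RIGHT: [india, hotel, delta, kilo, echo]
i=0: BASE=alpha L=juliet R=india all differ -> CONFLICT
i=1: L=golf, R=hotel=BASE -> take LEFT -> golf
i=2: L=delta R=delta -> agree -> delta
i=3: BASE=foxtrot L=charlie R=kilo all differ -> CONFLICT
i=4: L=hotel, R=echo=BASE -> take LEFT -> hotel
Index 3 -> CONFLICT

Answer: CONFLICT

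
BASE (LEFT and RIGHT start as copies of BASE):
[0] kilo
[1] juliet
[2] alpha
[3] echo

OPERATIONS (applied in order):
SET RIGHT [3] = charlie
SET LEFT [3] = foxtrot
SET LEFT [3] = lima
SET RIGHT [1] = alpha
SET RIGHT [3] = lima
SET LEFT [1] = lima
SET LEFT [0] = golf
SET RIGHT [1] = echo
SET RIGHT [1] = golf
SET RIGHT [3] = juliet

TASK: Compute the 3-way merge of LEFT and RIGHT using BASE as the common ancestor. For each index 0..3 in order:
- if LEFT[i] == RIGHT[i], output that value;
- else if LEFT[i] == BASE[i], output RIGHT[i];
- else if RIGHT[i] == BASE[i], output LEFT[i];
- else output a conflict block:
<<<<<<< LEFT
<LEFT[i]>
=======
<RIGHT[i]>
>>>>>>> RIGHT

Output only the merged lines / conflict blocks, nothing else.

Final LEFT:  [golf, lima, alpha, lima]
Final RIGHT: [kilo, golf, alpha, juliet]
i=0: L=golf, R=kilo=BASE -> take LEFT -> golf
i=1: BASE=juliet L=lima R=golf all differ -> CONFLICT
i=2: L=alpha R=alpha -> agree -> alpha
i=3: BASE=echo L=lima R=juliet all differ -> CONFLICT

Answer: golf
<<<<<<< LEFT
lima
=======
golf
>>>>>>> RIGHT
alpha
<<<<<<< LEFT
lima
=======
juliet
>>>>>>> RIGHT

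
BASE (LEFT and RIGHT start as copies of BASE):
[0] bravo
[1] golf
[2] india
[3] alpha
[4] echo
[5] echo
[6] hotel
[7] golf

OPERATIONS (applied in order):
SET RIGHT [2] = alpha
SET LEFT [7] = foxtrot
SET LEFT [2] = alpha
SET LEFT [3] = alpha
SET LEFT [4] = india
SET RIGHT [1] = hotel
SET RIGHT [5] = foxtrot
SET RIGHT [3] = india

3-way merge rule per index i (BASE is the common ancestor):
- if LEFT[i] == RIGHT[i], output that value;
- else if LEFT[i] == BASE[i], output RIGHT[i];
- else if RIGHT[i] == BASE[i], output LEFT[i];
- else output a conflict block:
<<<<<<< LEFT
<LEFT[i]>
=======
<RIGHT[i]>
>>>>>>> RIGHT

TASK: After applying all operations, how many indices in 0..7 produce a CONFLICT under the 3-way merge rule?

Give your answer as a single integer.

Answer: 0

Derivation:
Final LEFT:  [bravo, golf, alpha, alpha, india, echo, hotel, foxtrot]
Final RIGHT: [bravo, hotel, alpha, india, echo, foxtrot, hotel, golf]
i=0: L=bravo R=bravo -> agree -> bravo
i=1: L=golf=BASE, R=hotel -> take RIGHT -> hotel
i=2: L=alpha R=alpha -> agree -> alpha
i=3: L=alpha=BASE, R=india -> take RIGHT -> india
i=4: L=india, R=echo=BASE -> take LEFT -> india
i=5: L=echo=BASE, R=foxtrot -> take RIGHT -> foxtrot
i=6: L=hotel R=hotel -> agree -> hotel
i=7: L=foxtrot, R=golf=BASE -> take LEFT -> foxtrot
Conflict count: 0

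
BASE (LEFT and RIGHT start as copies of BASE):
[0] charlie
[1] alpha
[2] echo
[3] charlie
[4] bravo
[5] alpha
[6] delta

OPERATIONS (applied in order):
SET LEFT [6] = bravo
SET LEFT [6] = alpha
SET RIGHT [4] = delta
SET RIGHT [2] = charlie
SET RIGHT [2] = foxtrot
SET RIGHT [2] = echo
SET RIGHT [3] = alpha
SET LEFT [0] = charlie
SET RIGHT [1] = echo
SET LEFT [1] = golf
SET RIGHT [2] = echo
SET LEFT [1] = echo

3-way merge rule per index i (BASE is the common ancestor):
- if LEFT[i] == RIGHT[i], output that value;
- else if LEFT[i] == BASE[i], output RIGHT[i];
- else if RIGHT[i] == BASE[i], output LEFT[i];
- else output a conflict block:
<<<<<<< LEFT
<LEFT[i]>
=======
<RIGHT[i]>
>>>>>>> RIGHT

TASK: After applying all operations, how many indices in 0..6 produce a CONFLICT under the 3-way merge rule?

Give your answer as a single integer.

Final LEFT:  [charlie, echo, echo, charlie, bravo, alpha, alpha]
Final RIGHT: [charlie, echo, echo, alpha, delta, alpha, delta]
i=0: L=charlie R=charlie -> agree -> charlie
i=1: L=echo R=echo -> agree -> echo
i=2: L=echo R=echo -> agree -> echo
i=3: L=charlie=BASE, R=alpha -> take RIGHT -> alpha
i=4: L=bravo=BASE, R=delta -> take RIGHT -> delta
i=5: L=alpha R=alpha -> agree -> alpha
i=6: L=alpha, R=delta=BASE -> take LEFT -> alpha
Conflict count: 0

Answer: 0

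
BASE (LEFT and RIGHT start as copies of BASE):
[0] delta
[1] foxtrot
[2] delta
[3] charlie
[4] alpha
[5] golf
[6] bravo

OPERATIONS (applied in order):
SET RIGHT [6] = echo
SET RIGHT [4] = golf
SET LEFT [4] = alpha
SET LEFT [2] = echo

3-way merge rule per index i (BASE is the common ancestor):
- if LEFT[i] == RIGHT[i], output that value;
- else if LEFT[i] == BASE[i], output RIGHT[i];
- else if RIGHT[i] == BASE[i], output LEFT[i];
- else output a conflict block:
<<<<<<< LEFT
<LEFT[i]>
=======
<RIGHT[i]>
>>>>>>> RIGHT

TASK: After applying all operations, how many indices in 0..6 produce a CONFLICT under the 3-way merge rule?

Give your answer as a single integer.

Final LEFT:  [delta, foxtrot, echo, charlie, alpha, golf, bravo]
Final RIGHT: [delta, foxtrot, delta, charlie, golf, golf, echo]
i=0: L=delta R=delta -> agree -> delta
i=1: L=foxtrot R=foxtrot -> agree -> foxtrot
i=2: L=echo, R=delta=BASE -> take LEFT -> echo
i=3: L=charlie R=charlie -> agree -> charlie
i=4: L=alpha=BASE, R=golf -> take RIGHT -> golf
i=5: L=golf R=golf -> agree -> golf
i=6: L=bravo=BASE, R=echo -> take RIGHT -> echo
Conflict count: 0

Answer: 0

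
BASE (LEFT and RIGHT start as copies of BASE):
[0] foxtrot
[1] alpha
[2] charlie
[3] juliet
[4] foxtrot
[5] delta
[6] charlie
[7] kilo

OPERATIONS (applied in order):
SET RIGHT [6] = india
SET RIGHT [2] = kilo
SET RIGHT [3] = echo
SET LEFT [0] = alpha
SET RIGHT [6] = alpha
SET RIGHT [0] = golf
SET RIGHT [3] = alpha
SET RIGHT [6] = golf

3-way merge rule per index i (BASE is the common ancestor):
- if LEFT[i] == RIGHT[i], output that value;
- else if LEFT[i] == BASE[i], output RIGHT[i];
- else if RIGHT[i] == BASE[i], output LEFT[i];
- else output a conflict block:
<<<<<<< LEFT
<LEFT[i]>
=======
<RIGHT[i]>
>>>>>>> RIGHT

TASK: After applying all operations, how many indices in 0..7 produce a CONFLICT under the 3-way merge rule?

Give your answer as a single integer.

Final LEFT:  [alpha, alpha, charlie, juliet, foxtrot, delta, charlie, kilo]
Final RIGHT: [golf, alpha, kilo, alpha, foxtrot, delta, golf, kilo]
i=0: BASE=foxtrot L=alpha R=golf all differ -> CONFLICT
i=1: L=alpha R=alpha -> agree -> alpha
i=2: L=charlie=BASE, R=kilo -> take RIGHT -> kilo
i=3: L=juliet=BASE, R=alpha -> take RIGHT -> alpha
i=4: L=foxtrot R=foxtrot -> agree -> foxtrot
i=5: L=delta R=delta -> agree -> delta
i=6: L=charlie=BASE, R=golf -> take RIGHT -> golf
i=7: L=kilo R=kilo -> agree -> kilo
Conflict count: 1

Answer: 1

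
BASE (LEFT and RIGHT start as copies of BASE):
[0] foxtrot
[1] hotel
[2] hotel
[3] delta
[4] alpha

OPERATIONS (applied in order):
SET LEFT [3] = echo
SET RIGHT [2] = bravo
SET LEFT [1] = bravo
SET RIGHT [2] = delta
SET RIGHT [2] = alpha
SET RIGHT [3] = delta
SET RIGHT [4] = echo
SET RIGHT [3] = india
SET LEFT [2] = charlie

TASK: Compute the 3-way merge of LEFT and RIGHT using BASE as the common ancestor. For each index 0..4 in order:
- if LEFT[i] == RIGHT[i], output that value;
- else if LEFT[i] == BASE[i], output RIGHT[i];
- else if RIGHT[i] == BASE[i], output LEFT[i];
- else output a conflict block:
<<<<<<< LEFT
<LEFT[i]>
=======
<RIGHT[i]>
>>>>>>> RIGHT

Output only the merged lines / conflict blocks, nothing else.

Answer: foxtrot
bravo
<<<<<<< LEFT
charlie
=======
alpha
>>>>>>> RIGHT
<<<<<<< LEFT
echo
=======
india
>>>>>>> RIGHT
echo

Derivation:
Final LEFT:  [foxtrot, bravo, charlie, echo, alpha]
Final RIGHT: [foxtrot, hotel, alpha, india, echo]
i=0: L=foxtrot R=foxtrot -> agree -> foxtrot
i=1: L=bravo, R=hotel=BASE -> take LEFT -> bravo
i=2: BASE=hotel L=charlie R=alpha all differ -> CONFLICT
i=3: BASE=delta L=echo R=india all differ -> CONFLICT
i=4: L=alpha=BASE, R=echo -> take RIGHT -> echo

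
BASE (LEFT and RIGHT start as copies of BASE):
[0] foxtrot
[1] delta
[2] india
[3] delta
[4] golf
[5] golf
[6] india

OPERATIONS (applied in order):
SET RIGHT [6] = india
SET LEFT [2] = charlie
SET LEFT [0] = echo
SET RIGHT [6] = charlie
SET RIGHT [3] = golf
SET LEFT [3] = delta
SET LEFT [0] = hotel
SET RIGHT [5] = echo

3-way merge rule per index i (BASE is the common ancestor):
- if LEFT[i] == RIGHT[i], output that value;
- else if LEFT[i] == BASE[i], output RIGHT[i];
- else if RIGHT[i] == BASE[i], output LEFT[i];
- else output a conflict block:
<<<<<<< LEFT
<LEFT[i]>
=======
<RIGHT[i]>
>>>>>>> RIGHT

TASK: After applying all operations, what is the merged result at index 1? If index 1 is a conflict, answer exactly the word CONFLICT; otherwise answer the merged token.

Final LEFT:  [hotel, delta, charlie, delta, golf, golf, india]
Final RIGHT: [foxtrot, delta, india, golf, golf, echo, charlie]
i=0: L=hotel, R=foxtrot=BASE -> take LEFT -> hotel
i=1: L=delta R=delta -> agree -> delta
i=2: L=charlie, R=india=BASE -> take LEFT -> charlie
i=3: L=delta=BASE, R=golf -> take RIGHT -> golf
i=4: L=golf R=golf -> agree -> golf
i=5: L=golf=BASE, R=echo -> take RIGHT -> echo
i=6: L=india=BASE, R=charlie -> take RIGHT -> charlie
Index 1 -> delta

Answer: delta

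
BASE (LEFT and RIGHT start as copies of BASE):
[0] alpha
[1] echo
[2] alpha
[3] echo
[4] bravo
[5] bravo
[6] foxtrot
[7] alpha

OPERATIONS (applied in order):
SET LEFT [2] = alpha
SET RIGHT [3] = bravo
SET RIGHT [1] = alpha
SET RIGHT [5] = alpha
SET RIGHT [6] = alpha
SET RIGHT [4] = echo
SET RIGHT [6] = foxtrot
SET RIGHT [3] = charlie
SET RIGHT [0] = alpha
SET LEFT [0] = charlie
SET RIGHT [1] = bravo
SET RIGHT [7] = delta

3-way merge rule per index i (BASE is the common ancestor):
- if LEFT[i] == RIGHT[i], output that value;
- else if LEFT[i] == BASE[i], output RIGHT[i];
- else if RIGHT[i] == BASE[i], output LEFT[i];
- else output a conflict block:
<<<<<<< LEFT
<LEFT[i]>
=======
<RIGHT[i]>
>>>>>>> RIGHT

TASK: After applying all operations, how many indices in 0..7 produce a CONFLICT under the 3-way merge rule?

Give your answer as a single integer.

Final LEFT:  [charlie, echo, alpha, echo, bravo, bravo, foxtrot, alpha]
Final RIGHT: [alpha, bravo, alpha, charlie, echo, alpha, foxtrot, delta]
i=0: L=charlie, R=alpha=BASE -> take LEFT -> charlie
i=1: L=echo=BASE, R=bravo -> take RIGHT -> bravo
i=2: L=alpha R=alpha -> agree -> alpha
i=3: L=echo=BASE, R=charlie -> take RIGHT -> charlie
i=4: L=bravo=BASE, R=echo -> take RIGHT -> echo
i=5: L=bravo=BASE, R=alpha -> take RIGHT -> alpha
i=6: L=foxtrot R=foxtrot -> agree -> foxtrot
i=7: L=alpha=BASE, R=delta -> take RIGHT -> delta
Conflict count: 0

Answer: 0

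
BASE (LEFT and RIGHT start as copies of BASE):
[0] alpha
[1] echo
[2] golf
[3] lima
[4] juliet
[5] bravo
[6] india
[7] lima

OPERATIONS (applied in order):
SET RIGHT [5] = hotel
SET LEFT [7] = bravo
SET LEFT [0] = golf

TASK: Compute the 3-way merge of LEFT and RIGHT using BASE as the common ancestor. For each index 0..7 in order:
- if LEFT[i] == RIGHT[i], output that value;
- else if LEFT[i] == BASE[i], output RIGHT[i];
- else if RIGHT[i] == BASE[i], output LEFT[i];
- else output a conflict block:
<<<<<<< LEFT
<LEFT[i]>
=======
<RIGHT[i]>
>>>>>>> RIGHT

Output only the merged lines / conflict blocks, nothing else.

Answer: golf
echo
golf
lima
juliet
hotel
india
bravo

Derivation:
Final LEFT:  [golf, echo, golf, lima, juliet, bravo, india, bravo]
Final RIGHT: [alpha, echo, golf, lima, juliet, hotel, india, lima]
i=0: L=golf, R=alpha=BASE -> take LEFT -> golf
i=1: L=echo R=echo -> agree -> echo
i=2: L=golf R=golf -> agree -> golf
i=3: L=lima R=lima -> agree -> lima
i=4: L=juliet R=juliet -> agree -> juliet
i=5: L=bravo=BASE, R=hotel -> take RIGHT -> hotel
i=6: L=india R=india -> agree -> india
i=7: L=bravo, R=lima=BASE -> take LEFT -> bravo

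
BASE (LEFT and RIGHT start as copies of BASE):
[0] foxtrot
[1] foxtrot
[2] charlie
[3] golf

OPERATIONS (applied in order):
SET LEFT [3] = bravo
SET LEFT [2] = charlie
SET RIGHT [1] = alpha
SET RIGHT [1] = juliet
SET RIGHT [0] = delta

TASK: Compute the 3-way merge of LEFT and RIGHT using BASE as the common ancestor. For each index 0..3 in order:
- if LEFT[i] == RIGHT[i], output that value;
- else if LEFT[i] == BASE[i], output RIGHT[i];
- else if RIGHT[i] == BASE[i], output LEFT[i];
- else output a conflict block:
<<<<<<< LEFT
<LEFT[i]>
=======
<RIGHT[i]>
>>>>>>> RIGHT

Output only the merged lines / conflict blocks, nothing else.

Final LEFT:  [foxtrot, foxtrot, charlie, bravo]
Final RIGHT: [delta, juliet, charlie, golf]
i=0: L=foxtrot=BASE, R=delta -> take RIGHT -> delta
i=1: L=foxtrot=BASE, R=juliet -> take RIGHT -> juliet
i=2: L=charlie R=charlie -> agree -> charlie
i=3: L=bravo, R=golf=BASE -> take LEFT -> bravo

Answer: delta
juliet
charlie
bravo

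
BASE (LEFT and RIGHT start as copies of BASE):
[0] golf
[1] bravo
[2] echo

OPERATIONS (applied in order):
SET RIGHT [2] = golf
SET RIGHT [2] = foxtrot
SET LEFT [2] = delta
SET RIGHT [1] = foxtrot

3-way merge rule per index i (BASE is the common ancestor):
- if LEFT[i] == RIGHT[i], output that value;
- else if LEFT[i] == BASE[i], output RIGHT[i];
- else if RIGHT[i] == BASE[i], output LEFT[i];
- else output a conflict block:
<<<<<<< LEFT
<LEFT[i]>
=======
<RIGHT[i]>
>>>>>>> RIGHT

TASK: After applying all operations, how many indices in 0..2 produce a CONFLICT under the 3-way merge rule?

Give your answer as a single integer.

Answer: 1

Derivation:
Final LEFT:  [golf, bravo, delta]
Final RIGHT: [golf, foxtrot, foxtrot]
i=0: L=golf R=golf -> agree -> golf
i=1: L=bravo=BASE, R=foxtrot -> take RIGHT -> foxtrot
i=2: BASE=echo L=delta R=foxtrot all differ -> CONFLICT
Conflict count: 1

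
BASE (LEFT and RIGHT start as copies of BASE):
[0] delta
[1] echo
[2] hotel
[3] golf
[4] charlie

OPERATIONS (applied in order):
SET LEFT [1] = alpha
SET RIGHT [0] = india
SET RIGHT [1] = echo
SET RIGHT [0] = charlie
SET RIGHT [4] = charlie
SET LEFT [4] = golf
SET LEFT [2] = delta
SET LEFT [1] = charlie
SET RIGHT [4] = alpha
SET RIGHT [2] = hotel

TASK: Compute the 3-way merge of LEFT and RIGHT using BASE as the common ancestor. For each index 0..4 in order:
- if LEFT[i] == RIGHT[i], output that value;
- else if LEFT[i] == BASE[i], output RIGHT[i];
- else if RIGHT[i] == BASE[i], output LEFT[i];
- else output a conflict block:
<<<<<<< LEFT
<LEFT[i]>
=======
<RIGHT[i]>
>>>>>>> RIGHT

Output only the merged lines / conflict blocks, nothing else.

Answer: charlie
charlie
delta
golf
<<<<<<< LEFT
golf
=======
alpha
>>>>>>> RIGHT

Derivation:
Final LEFT:  [delta, charlie, delta, golf, golf]
Final RIGHT: [charlie, echo, hotel, golf, alpha]
i=0: L=delta=BASE, R=charlie -> take RIGHT -> charlie
i=1: L=charlie, R=echo=BASE -> take LEFT -> charlie
i=2: L=delta, R=hotel=BASE -> take LEFT -> delta
i=3: L=golf R=golf -> agree -> golf
i=4: BASE=charlie L=golf R=alpha all differ -> CONFLICT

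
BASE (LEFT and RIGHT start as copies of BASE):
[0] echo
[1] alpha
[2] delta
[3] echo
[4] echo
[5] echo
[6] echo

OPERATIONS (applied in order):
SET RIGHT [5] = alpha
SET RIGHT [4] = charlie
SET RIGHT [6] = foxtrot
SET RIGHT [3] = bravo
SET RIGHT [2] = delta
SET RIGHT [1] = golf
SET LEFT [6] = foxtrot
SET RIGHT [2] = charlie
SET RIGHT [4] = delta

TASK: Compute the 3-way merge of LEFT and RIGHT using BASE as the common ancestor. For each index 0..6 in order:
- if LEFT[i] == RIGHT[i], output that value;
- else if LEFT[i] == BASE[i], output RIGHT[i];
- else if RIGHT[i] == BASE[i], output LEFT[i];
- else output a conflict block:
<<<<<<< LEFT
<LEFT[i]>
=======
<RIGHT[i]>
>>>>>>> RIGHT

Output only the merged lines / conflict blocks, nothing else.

Final LEFT:  [echo, alpha, delta, echo, echo, echo, foxtrot]
Final RIGHT: [echo, golf, charlie, bravo, delta, alpha, foxtrot]
i=0: L=echo R=echo -> agree -> echo
i=1: L=alpha=BASE, R=golf -> take RIGHT -> golf
i=2: L=delta=BASE, R=charlie -> take RIGHT -> charlie
i=3: L=echo=BASE, R=bravo -> take RIGHT -> bravo
i=4: L=echo=BASE, R=delta -> take RIGHT -> delta
i=5: L=echo=BASE, R=alpha -> take RIGHT -> alpha
i=6: L=foxtrot R=foxtrot -> agree -> foxtrot

Answer: echo
golf
charlie
bravo
delta
alpha
foxtrot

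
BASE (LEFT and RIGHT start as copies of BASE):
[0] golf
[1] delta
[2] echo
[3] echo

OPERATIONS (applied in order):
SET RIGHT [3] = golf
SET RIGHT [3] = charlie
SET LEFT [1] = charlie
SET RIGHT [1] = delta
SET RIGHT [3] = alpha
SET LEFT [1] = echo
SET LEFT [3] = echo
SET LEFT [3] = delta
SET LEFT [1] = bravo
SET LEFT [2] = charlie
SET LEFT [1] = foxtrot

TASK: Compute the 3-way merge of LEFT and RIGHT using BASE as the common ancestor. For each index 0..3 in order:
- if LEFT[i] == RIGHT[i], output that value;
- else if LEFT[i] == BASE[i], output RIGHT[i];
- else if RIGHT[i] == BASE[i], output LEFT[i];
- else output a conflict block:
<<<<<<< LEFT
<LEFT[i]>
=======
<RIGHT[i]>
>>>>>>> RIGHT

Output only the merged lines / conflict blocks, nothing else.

Answer: golf
foxtrot
charlie
<<<<<<< LEFT
delta
=======
alpha
>>>>>>> RIGHT

Derivation:
Final LEFT:  [golf, foxtrot, charlie, delta]
Final RIGHT: [golf, delta, echo, alpha]
i=0: L=golf R=golf -> agree -> golf
i=1: L=foxtrot, R=delta=BASE -> take LEFT -> foxtrot
i=2: L=charlie, R=echo=BASE -> take LEFT -> charlie
i=3: BASE=echo L=delta R=alpha all differ -> CONFLICT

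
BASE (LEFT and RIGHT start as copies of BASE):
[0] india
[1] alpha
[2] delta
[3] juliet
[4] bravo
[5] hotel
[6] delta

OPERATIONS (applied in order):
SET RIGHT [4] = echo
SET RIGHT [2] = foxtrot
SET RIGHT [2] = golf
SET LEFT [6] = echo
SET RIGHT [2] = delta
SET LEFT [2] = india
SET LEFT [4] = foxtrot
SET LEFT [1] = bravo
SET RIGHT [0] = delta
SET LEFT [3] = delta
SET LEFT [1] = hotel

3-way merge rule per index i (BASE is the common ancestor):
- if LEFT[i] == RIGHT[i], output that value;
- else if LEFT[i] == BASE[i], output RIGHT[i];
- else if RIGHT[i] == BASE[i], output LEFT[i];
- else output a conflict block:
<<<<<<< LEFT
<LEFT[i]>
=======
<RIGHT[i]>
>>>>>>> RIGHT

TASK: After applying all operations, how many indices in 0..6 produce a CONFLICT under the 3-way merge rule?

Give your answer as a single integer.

Final LEFT:  [india, hotel, india, delta, foxtrot, hotel, echo]
Final RIGHT: [delta, alpha, delta, juliet, echo, hotel, delta]
i=0: L=india=BASE, R=delta -> take RIGHT -> delta
i=1: L=hotel, R=alpha=BASE -> take LEFT -> hotel
i=2: L=india, R=delta=BASE -> take LEFT -> india
i=3: L=delta, R=juliet=BASE -> take LEFT -> delta
i=4: BASE=bravo L=foxtrot R=echo all differ -> CONFLICT
i=5: L=hotel R=hotel -> agree -> hotel
i=6: L=echo, R=delta=BASE -> take LEFT -> echo
Conflict count: 1

Answer: 1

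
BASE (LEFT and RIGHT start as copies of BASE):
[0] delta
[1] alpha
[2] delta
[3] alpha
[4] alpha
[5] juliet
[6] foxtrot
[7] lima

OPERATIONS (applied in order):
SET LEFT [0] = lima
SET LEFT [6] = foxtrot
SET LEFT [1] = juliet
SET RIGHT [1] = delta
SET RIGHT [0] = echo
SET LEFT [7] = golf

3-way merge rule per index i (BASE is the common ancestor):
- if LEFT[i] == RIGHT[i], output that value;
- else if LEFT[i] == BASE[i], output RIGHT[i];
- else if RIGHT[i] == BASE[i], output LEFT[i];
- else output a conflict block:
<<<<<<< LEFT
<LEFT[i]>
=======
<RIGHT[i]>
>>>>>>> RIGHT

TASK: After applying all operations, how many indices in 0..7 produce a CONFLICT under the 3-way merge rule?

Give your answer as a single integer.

Answer: 2

Derivation:
Final LEFT:  [lima, juliet, delta, alpha, alpha, juliet, foxtrot, golf]
Final RIGHT: [echo, delta, delta, alpha, alpha, juliet, foxtrot, lima]
i=0: BASE=delta L=lima R=echo all differ -> CONFLICT
i=1: BASE=alpha L=juliet R=delta all differ -> CONFLICT
i=2: L=delta R=delta -> agree -> delta
i=3: L=alpha R=alpha -> agree -> alpha
i=4: L=alpha R=alpha -> agree -> alpha
i=5: L=juliet R=juliet -> agree -> juliet
i=6: L=foxtrot R=foxtrot -> agree -> foxtrot
i=7: L=golf, R=lima=BASE -> take LEFT -> golf
Conflict count: 2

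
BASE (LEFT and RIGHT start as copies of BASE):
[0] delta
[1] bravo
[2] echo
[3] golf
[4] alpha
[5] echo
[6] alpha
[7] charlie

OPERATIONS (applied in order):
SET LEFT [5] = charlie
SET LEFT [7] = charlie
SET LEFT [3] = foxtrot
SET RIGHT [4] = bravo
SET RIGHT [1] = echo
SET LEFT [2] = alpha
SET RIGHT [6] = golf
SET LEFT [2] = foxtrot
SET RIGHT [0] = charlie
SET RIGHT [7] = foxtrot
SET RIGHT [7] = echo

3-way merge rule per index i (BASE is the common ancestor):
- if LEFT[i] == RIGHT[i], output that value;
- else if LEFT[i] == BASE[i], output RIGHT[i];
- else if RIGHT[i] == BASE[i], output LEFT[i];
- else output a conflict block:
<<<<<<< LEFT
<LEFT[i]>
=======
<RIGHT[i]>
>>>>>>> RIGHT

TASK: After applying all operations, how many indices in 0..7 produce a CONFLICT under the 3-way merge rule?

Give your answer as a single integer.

Answer: 0

Derivation:
Final LEFT:  [delta, bravo, foxtrot, foxtrot, alpha, charlie, alpha, charlie]
Final RIGHT: [charlie, echo, echo, golf, bravo, echo, golf, echo]
i=0: L=delta=BASE, R=charlie -> take RIGHT -> charlie
i=1: L=bravo=BASE, R=echo -> take RIGHT -> echo
i=2: L=foxtrot, R=echo=BASE -> take LEFT -> foxtrot
i=3: L=foxtrot, R=golf=BASE -> take LEFT -> foxtrot
i=4: L=alpha=BASE, R=bravo -> take RIGHT -> bravo
i=5: L=charlie, R=echo=BASE -> take LEFT -> charlie
i=6: L=alpha=BASE, R=golf -> take RIGHT -> golf
i=7: L=charlie=BASE, R=echo -> take RIGHT -> echo
Conflict count: 0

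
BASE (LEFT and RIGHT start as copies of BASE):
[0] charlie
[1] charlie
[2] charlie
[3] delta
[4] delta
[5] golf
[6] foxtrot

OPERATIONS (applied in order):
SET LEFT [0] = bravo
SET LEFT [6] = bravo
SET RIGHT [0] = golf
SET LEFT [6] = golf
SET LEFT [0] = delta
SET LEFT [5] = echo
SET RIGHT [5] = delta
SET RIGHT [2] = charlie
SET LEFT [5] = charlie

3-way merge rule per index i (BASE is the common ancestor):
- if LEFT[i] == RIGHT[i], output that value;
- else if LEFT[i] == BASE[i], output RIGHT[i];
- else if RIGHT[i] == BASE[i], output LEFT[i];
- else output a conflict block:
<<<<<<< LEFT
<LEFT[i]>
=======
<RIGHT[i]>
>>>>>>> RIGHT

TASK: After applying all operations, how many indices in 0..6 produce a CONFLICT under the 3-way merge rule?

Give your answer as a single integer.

Answer: 2

Derivation:
Final LEFT:  [delta, charlie, charlie, delta, delta, charlie, golf]
Final RIGHT: [golf, charlie, charlie, delta, delta, delta, foxtrot]
i=0: BASE=charlie L=delta R=golf all differ -> CONFLICT
i=1: L=charlie R=charlie -> agree -> charlie
i=2: L=charlie R=charlie -> agree -> charlie
i=3: L=delta R=delta -> agree -> delta
i=4: L=delta R=delta -> agree -> delta
i=5: BASE=golf L=charlie R=delta all differ -> CONFLICT
i=6: L=golf, R=foxtrot=BASE -> take LEFT -> golf
Conflict count: 2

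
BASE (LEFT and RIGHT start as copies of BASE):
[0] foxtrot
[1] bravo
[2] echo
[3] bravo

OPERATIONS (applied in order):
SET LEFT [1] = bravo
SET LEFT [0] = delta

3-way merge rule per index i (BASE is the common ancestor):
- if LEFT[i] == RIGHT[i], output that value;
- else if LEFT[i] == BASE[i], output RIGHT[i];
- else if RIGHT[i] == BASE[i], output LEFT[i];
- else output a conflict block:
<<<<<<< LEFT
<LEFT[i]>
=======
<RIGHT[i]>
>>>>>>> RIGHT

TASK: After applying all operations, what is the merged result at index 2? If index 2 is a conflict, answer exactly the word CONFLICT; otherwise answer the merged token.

Answer: echo

Derivation:
Final LEFT:  [delta, bravo, echo, bravo]
Final RIGHT: [foxtrot, bravo, echo, bravo]
i=0: L=delta, R=foxtrot=BASE -> take LEFT -> delta
i=1: L=bravo R=bravo -> agree -> bravo
i=2: L=echo R=echo -> agree -> echo
i=3: L=bravo R=bravo -> agree -> bravo
Index 2 -> echo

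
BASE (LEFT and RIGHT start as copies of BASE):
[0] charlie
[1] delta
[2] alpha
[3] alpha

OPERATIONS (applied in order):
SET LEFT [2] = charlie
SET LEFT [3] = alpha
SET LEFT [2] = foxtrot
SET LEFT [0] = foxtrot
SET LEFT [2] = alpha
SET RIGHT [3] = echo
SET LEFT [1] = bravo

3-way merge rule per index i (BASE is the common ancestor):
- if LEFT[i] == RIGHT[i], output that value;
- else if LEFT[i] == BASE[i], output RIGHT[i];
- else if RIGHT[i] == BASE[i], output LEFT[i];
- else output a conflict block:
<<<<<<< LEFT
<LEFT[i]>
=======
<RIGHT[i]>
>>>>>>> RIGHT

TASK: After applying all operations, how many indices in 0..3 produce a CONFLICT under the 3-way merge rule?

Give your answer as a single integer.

Answer: 0

Derivation:
Final LEFT:  [foxtrot, bravo, alpha, alpha]
Final RIGHT: [charlie, delta, alpha, echo]
i=0: L=foxtrot, R=charlie=BASE -> take LEFT -> foxtrot
i=1: L=bravo, R=delta=BASE -> take LEFT -> bravo
i=2: L=alpha R=alpha -> agree -> alpha
i=3: L=alpha=BASE, R=echo -> take RIGHT -> echo
Conflict count: 0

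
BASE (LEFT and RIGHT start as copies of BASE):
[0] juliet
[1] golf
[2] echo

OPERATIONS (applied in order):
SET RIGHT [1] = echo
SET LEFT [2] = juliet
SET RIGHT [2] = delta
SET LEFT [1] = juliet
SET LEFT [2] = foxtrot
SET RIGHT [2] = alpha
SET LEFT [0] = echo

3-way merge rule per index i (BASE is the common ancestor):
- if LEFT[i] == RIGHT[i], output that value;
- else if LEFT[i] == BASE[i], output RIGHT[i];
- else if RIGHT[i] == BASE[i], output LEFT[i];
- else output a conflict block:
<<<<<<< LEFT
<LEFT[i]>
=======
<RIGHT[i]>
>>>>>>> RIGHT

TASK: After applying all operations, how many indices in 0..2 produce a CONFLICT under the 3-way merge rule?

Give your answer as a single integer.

Answer: 2

Derivation:
Final LEFT:  [echo, juliet, foxtrot]
Final RIGHT: [juliet, echo, alpha]
i=0: L=echo, R=juliet=BASE -> take LEFT -> echo
i=1: BASE=golf L=juliet R=echo all differ -> CONFLICT
i=2: BASE=echo L=foxtrot R=alpha all differ -> CONFLICT
Conflict count: 2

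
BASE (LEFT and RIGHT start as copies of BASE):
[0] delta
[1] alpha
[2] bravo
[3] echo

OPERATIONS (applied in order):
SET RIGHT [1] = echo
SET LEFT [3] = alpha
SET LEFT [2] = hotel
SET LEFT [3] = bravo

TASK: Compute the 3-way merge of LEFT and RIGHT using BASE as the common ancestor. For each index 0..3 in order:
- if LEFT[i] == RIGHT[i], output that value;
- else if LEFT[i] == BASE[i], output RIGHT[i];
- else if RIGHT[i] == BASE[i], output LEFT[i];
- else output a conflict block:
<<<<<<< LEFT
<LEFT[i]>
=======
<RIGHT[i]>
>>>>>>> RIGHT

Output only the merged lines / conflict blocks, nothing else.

Final LEFT:  [delta, alpha, hotel, bravo]
Final RIGHT: [delta, echo, bravo, echo]
i=0: L=delta R=delta -> agree -> delta
i=1: L=alpha=BASE, R=echo -> take RIGHT -> echo
i=2: L=hotel, R=bravo=BASE -> take LEFT -> hotel
i=3: L=bravo, R=echo=BASE -> take LEFT -> bravo

Answer: delta
echo
hotel
bravo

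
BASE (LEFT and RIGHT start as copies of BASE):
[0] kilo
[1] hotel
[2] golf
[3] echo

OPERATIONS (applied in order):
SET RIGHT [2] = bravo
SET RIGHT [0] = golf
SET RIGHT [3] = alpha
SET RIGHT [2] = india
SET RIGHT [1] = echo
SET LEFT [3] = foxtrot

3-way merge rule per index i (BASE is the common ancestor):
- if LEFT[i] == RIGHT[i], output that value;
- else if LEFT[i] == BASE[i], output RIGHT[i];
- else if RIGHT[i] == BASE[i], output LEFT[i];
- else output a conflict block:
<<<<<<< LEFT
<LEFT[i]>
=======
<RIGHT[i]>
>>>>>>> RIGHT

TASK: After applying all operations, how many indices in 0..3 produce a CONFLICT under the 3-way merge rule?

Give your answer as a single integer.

Answer: 1

Derivation:
Final LEFT:  [kilo, hotel, golf, foxtrot]
Final RIGHT: [golf, echo, india, alpha]
i=0: L=kilo=BASE, R=golf -> take RIGHT -> golf
i=1: L=hotel=BASE, R=echo -> take RIGHT -> echo
i=2: L=golf=BASE, R=india -> take RIGHT -> india
i=3: BASE=echo L=foxtrot R=alpha all differ -> CONFLICT
Conflict count: 1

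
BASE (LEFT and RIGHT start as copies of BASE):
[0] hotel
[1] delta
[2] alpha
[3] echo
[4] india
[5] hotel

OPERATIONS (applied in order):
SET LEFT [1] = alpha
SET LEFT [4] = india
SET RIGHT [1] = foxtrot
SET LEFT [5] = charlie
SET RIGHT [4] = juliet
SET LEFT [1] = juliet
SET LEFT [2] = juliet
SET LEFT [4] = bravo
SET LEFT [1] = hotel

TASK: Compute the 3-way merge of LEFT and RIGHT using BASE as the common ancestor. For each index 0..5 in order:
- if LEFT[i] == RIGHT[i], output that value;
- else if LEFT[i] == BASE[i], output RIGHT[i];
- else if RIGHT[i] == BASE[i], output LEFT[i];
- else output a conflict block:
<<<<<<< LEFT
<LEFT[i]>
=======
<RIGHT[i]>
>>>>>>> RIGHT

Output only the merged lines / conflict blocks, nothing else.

Answer: hotel
<<<<<<< LEFT
hotel
=======
foxtrot
>>>>>>> RIGHT
juliet
echo
<<<<<<< LEFT
bravo
=======
juliet
>>>>>>> RIGHT
charlie

Derivation:
Final LEFT:  [hotel, hotel, juliet, echo, bravo, charlie]
Final RIGHT: [hotel, foxtrot, alpha, echo, juliet, hotel]
i=0: L=hotel R=hotel -> agree -> hotel
i=1: BASE=delta L=hotel R=foxtrot all differ -> CONFLICT
i=2: L=juliet, R=alpha=BASE -> take LEFT -> juliet
i=3: L=echo R=echo -> agree -> echo
i=4: BASE=india L=bravo R=juliet all differ -> CONFLICT
i=5: L=charlie, R=hotel=BASE -> take LEFT -> charlie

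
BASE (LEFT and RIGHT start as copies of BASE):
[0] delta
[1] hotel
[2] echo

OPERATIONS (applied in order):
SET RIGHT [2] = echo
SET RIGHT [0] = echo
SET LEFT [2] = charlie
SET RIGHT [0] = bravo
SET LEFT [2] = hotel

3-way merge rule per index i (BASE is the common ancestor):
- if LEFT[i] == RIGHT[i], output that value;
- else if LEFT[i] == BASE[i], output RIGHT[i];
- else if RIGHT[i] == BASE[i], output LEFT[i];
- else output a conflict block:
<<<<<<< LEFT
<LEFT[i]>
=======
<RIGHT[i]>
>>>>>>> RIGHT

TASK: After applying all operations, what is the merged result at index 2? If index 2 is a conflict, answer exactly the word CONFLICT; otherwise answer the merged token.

Answer: hotel

Derivation:
Final LEFT:  [delta, hotel, hotel]
Final RIGHT: [bravo, hotel, echo]
i=0: L=delta=BASE, R=bravo -> take RIGHT -> bravo
i=1: L=hotel R=hotel -> agree -> hotel
i=2: L=hotel, R=echo=BASE -> take LEFT -> hotel
Index 2 -> hotel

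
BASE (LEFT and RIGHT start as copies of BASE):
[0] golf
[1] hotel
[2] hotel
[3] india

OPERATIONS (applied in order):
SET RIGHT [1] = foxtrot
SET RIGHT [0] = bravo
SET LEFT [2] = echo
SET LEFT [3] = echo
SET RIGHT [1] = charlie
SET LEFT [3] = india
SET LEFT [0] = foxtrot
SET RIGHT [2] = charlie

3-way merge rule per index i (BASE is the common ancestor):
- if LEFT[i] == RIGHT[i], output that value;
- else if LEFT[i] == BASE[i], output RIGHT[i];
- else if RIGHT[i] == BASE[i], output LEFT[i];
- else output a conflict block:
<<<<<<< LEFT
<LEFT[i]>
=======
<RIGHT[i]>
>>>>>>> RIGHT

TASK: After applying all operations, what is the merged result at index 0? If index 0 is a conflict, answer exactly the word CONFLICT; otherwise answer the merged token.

Answer: CONFLICT

Derivation:
Final LEFT:  [foxtrot, hotel, echo, india]
Final RIGHT: [bravo, charlie, charlie, india]
i=0: BASE=golf L=foxtrot R=bravo all differ -> CONFLICT
i=1: L=hotel=BASE, R=charlie -> take RIGHT -> charlie
i=2: BASE=hotel L=echo R=charlie all differ -> CONFLICT
i=3: L=india R=india -> agree -> india
Index 0 -> CONFLICT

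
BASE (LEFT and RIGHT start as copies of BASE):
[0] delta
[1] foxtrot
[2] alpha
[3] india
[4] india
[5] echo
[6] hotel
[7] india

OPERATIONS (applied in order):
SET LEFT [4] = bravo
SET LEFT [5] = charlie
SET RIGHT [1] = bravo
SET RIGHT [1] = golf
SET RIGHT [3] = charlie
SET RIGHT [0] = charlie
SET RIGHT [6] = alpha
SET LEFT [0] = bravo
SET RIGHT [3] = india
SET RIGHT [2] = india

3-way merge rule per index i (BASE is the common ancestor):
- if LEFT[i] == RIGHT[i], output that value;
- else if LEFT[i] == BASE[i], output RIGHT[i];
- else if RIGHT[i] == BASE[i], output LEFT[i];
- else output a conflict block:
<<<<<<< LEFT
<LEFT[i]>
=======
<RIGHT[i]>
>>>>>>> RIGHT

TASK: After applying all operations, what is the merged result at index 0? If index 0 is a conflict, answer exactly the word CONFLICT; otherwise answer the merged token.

Answer: CONFLICT

Derivation:
Final LEFT:  [bravo, foxtrot, alpha, india, bravo, charlie, hotel, india]
Final RIGHT: [charlie, golf, india, india, india, echo, alpha, india]
i=0: BASE=delta L=bravo R=charlie all differ -> CONFLICT
i=1: L=foxtrot=BASE, R=golf -> take RIGHT -> golf
i=2: L=alpha=BASE, R=india -> take RIGHT -> india
i=3: L=india R=india -> agree -> india
i=4: L=bravo, R=india=BASE -> take LEFT -> bravo
i=5: L=charlie, R=echo=BASE -> take LEFT -> charlie
i=6: L=hotel=BASE, R=alpha -> take RIGHT -> alpha
i=7: L=india R=india -> agree -> india
Index 0 -> CONFLICT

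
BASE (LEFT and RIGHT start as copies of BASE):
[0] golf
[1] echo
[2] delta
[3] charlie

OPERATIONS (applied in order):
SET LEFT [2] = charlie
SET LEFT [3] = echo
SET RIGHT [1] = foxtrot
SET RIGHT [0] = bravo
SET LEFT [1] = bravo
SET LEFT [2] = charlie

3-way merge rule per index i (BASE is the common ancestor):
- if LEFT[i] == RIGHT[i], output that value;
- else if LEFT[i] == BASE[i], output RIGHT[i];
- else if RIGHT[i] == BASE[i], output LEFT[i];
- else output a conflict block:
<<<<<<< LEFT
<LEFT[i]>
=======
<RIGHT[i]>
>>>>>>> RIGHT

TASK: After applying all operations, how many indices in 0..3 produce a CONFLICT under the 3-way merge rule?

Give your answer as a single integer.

Answer: 1

Derivation:
Final LEFT:  [golf, bravo, charlie, echo]
Final RIGHT: [bravo, foxtrot, delta, charlie]
i=0: L=golf=BASE, R=bravo -> take RIGHT -> bravo
i=1: BASE=echo L=bravo R=foxtrot all differ -> CONFLICT
i=2: L=charlie, R=delta=BASE -> take LEFT -> charlie
i=3: L=echo, R=charlie=BASE -> take LEFT -> echo
Conflict count: 1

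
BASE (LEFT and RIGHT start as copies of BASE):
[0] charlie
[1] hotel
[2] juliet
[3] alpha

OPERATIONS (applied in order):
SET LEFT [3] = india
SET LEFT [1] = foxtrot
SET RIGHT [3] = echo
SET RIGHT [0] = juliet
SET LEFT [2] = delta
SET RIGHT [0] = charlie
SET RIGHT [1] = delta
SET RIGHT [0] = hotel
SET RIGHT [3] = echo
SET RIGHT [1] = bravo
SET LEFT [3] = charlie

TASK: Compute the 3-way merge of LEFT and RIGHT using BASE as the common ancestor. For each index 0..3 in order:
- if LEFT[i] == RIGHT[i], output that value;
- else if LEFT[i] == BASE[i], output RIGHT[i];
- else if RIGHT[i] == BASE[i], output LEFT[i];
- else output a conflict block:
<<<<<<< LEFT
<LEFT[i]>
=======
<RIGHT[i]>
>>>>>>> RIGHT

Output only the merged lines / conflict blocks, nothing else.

Answer: hotel
<<<<<<< LEFT
foxtrot
=======
bravo
>>>>>>> RIGHT
delta
<<<<<<< LEFT
charlie
=======
echo
>>>>>>> RIGHT

Derivation:
Final LEFT:  [charlie, foxtrot, delta, charlie]
Final RIGHT: [hotel, bravo, juliet, echo]
i=0: L=charlie=BASE, R=hotel -> take RIGHT -> hotel
i=1: BASE=hotel L=foxtrot R=bravo all differ -> CONFLICT
i=2: L=delta, R=juliet=BASE -> take LEFT -> delta
i=3: BASE=alpha L=charlie R=echo all differ -> CONFLICT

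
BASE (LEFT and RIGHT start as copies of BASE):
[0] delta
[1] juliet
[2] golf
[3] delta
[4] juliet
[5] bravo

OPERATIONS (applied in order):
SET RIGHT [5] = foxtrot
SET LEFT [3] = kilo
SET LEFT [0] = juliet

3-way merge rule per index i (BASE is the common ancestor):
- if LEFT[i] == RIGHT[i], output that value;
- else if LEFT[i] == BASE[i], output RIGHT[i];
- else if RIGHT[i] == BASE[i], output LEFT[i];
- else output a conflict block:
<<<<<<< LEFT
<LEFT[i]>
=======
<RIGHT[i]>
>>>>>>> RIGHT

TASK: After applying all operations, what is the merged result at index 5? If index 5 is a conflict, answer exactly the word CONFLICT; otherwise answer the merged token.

Answer: foxtrot

Derivation:
Final LEFT:  [juliet, juliet, golf, kilo, juliet, bravo]
Final RIGHT: [delta, juliet, golf, delta, juliet, foxtrot]
i=0: L=juliet, R=delta=BASE -> take LEFT -> juliet
i=1: L=juliet R=juliet -> agree -> juliet
i=2: L=golf R=golf -> agree -> golf
i=3: L=kilo, R=delta=BASE -> take LEFT -> kilo
i=4: L=juliet R=juliet -> agree -> juliet
i=5: L=bravo=BASE, R=foxtrot -> take RIGHT -> foxtrot
Index 5 -> foxtrot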